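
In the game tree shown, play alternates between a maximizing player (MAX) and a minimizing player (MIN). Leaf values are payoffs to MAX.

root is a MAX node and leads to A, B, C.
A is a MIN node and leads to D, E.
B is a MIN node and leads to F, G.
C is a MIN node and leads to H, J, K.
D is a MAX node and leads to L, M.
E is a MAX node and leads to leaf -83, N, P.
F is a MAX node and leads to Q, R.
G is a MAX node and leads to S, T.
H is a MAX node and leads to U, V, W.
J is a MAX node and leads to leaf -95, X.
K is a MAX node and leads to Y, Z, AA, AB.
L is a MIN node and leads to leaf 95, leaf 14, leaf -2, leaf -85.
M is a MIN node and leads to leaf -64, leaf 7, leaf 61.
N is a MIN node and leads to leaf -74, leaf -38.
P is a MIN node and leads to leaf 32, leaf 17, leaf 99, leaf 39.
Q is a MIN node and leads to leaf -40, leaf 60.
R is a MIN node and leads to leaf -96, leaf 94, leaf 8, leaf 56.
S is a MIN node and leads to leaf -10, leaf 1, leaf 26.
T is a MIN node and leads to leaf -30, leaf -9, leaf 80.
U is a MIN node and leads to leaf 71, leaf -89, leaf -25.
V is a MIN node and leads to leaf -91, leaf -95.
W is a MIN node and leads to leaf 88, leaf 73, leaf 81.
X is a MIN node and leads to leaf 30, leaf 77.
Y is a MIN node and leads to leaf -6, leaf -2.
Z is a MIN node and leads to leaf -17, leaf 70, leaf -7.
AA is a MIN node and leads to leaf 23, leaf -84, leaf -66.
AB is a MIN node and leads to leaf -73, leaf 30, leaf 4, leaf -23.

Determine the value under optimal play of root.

-6

L (MIN): min(95, 14, -2, -85) = -85
M (MIN): min(-64, 7, 61) = -64
D (MAX): max(-85, -64) = -64
N (MIN): min(-74, -38) = -74
P (MIN): min(32, 17, 99, 39) = 17
E (MAX): max(-83, -74, 17) = 17
A (MIN): min(-64, 17) = -64
Q (MIN): min(-40, 60) = -40
R (MIN): min(-96, 94, 8, 56) = -96
F (MAX): max(-40, -96) = -40
S (MIN): min(-10, 1, 26) = -10
T (MIN): min(-30, -9, 80) = -30
G (MAX): max(-10, -30) = -10
B (MIN): min(-40, -10) = -40
U (MIN): min(71, -89, -25) = -89
V (MIN): min(-91, -95) = -95
W (MIN): min(88, 73, 81) = 73
H (MAX): max(-89, -95, 73) = 73
X (MIN): min(30, 77) = 30
J (MAX): max(-95, 30) = 30
Y (MIN): min(-6, -2) = -6
Z (MIN): min(-17, 70, -7) = -17
AA (MIN): min(23, -84, -66) = -84
AB (MIN): min(-73, 30, 4, -23) = -73
K (MAX): max(-6, -17, -84, -73) = -6
C (MIN): min(73, 30, -6) = -6
root (MAX): max(-64, -40, -6) = -6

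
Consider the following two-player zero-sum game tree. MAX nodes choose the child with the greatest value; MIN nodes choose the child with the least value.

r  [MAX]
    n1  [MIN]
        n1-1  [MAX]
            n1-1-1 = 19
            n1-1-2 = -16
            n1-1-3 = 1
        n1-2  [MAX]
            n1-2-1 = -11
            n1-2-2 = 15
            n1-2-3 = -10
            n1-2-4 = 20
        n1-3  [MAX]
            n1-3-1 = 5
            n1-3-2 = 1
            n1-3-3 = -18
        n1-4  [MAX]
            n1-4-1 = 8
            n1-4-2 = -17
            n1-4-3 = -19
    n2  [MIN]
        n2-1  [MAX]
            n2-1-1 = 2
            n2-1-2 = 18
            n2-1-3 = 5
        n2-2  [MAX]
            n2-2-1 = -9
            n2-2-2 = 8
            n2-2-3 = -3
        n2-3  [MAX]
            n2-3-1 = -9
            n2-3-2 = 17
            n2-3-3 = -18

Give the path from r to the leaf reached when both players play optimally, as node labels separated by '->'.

n1-1 (MAX): max(19, -16, 1) = 19
n1-2 (MAX): max(-11, 15, -10, 20) = 20
n1-3 (MAX): max(5, 1, -18) = 5
n1-4 (MAX): max(8, -17, -19) = 8
n1 (MIN): min(19, 20, 5, 8) = 5
n2-1 (MAX): max(2, 18, 5) = 18
n2-2 (MAX): max(-9, 8, -3) = 8
n2-3 (MAX): max(-9, 17, -18) = 17
n2 (MIN): min(18, 8, 17) = 8
r (MAX): max(5, 8) = 8
At r, MAX picks n2 (highest: 8).
At n2, MIN picks n2-2 (lowest: 8).
At n2-2, MAX picks n2-2-2 (highest: 8).
Terminal value 8.

r -> n2 -> n2-2 -> n2-2-2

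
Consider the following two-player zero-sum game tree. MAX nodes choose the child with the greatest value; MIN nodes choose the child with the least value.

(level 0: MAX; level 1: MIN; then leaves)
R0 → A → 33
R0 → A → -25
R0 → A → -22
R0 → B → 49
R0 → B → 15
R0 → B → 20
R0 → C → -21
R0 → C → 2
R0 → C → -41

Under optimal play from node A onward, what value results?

A (MIN): min(33, -25, -22) = -25

-25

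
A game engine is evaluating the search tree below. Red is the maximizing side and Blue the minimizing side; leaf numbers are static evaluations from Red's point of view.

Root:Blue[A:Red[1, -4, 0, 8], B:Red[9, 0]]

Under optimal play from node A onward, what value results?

8

A (Red): max(1, -4, 0, 8) = 8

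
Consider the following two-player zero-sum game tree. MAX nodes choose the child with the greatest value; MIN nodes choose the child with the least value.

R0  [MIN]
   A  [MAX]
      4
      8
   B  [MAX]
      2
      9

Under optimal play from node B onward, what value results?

B (MAX): max(2, 9) = 9

9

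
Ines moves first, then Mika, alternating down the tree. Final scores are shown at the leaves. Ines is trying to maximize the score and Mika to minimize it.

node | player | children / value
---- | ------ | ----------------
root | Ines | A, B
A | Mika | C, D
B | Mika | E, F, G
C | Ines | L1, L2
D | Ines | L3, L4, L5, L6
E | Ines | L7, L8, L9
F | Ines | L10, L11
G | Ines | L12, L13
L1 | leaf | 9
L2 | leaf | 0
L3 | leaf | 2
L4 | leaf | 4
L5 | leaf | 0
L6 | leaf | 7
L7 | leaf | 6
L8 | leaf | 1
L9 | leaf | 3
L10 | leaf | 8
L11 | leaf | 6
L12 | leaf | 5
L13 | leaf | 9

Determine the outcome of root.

7

C (Ines): max(9, 0) = 9
D (Ines): max(2, 4, 0, 7) = 7
A (Mika): min(9, 7) = 7
E (Ines): max(6, 1, 3) = 6
F (Ines): max(8, 6) = 8
G (Ines): max(5, 9) = 9
B (Mika): min(6, 8, 9) = 6
root (Ines): max(7, 6) = 7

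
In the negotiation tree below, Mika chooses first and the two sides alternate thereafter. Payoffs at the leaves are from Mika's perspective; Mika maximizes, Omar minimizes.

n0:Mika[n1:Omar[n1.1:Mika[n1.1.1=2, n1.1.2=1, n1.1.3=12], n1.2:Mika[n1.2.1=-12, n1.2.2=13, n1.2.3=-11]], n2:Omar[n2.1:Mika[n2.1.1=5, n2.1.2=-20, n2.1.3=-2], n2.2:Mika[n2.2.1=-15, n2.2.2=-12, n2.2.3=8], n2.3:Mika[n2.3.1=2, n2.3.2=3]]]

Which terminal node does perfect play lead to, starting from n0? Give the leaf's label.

n1.1 (Mika): max(2, 1, 12) = 12
n1.2 (Mika): max(-12, 13, -11) = 13
n1 (Omar): min(12, 13) = 12
n2.1 (Mika): max(5, -20, -2) = 5
n2.2 (Mika): max(-15, -12, 8) = 8
n2.3 (Mika): max(2, 3) = 3
n2 (Omar): min(5, 8, 3) = 3
n0 (Mika): max(12, 3) = 12
At n0, Mika picks n1 (highest: 12).
At n1, Omar picks n1.1 (lowest: 12).
At n1.1, Mika picks n1.1.3 (highest: 12).
Terminal value 12.

n1.1.3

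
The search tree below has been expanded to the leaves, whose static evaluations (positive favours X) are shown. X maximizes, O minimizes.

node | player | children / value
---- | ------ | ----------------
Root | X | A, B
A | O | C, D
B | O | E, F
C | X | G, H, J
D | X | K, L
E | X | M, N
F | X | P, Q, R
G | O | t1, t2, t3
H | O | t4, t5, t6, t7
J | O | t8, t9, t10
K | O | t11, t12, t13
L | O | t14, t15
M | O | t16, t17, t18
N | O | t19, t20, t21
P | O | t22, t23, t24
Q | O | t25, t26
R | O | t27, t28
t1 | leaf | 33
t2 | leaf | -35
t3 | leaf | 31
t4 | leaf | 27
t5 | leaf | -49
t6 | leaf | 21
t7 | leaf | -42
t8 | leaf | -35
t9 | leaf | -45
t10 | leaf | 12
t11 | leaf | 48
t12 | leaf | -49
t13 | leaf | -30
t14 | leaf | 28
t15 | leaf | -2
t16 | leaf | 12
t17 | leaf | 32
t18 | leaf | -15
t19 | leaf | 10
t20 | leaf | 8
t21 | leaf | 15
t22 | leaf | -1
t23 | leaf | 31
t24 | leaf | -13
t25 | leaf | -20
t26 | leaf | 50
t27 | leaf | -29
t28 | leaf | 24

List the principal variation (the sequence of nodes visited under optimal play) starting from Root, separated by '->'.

G (O): min(33, -35, 31) = -35
H (O): min(27, -49, 21, -42) = -49
J (O): min(-35, -45, 12) = -45
C (X): max(-35, -49, -45) = -35
K (O): min(48, -49, -30) = -49
L (O): min(28, -2) = -2
D (X): max(-49, -2) = -2
A (O): min(-35, -2) = -35
M (O): min(12, 32, -15) = -15
N (O): min(10, 8, 15) = 8
E (X): max(-15, 8) = 8
P (O): min(-1, 31, -13) = -13
Q (O): min(-20, 50) = -20
R (O): min(-29, 24) = -29
F (X): max(-13, -20, -29) = -13
B (O): min(8, -13) = -13
Root (X): max(-35, -13) = -13
At Root, X picks B (highest: -13).
At B, O picks F (lowest: -13).
At F, X picks P (highest: -13).
At P, O picks t24 (lowest: -13).
Terminal value -13.

Root -> B -> F -> P -> t24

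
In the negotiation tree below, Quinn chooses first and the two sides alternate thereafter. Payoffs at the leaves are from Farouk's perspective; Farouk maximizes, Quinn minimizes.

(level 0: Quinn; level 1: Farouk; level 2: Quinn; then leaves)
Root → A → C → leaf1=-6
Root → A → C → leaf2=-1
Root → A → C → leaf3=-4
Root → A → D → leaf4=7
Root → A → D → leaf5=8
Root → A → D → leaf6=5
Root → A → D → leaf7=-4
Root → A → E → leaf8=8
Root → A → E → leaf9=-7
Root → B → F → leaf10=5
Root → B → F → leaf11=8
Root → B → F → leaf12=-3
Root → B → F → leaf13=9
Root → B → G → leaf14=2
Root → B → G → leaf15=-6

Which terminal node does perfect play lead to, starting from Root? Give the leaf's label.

C (Quinn): min(-6, -1, -4) = -6
D (Quinn): min(7, 8, 5, -4) = -4
E (Quinn): min(8, -7) = -7
A (Farouk): max(-6, -4, -7) = -4
F (Quinn): min(5, 8, -3, 9) = -3
G (Quinn): min(2, -6) = -6
B (Farouk): max(-3, -6) = -3
Root (Quinn): min(-4, -3) = -4
At Root, Quinn picks A (lowest: -4).
At A, Farouk picks D (highest: -4).
At D, Quinn picks leaf7 (lowest: -4).
Terminal value -4.

leaf7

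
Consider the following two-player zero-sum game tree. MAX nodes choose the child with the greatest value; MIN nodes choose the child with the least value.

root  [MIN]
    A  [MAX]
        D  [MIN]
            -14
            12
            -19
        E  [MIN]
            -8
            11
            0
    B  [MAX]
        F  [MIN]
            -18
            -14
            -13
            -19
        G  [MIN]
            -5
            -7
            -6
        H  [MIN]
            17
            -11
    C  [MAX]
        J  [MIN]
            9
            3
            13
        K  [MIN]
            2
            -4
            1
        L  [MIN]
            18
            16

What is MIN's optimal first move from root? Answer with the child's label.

D (MIN): min(-14, 12, -19) = -19
E (MIN): min(-8, 11, 0) = -8
A (MAX): max(-19, -8) = -8
F (MIN): min(-18, -14, -13, -19) = -19
G (MIN): min(-5, -7, -6) = -7
H (MIN): min(17, -11) = -11
B (MAX): max(-19, -7, -11) = -7
J (MIN): min(9, 3, 13) = 3
K (MIN): min(2, -4, 1) = -4
L (MIN): min(18, 16) = 16
C (MAX): max(3, -4, 16) = 16
root (MIN): min(-8, -7, 16) = -8
MIN at root wants the lowest of {A=-8, B=-7, C=16}, so chooses A.

A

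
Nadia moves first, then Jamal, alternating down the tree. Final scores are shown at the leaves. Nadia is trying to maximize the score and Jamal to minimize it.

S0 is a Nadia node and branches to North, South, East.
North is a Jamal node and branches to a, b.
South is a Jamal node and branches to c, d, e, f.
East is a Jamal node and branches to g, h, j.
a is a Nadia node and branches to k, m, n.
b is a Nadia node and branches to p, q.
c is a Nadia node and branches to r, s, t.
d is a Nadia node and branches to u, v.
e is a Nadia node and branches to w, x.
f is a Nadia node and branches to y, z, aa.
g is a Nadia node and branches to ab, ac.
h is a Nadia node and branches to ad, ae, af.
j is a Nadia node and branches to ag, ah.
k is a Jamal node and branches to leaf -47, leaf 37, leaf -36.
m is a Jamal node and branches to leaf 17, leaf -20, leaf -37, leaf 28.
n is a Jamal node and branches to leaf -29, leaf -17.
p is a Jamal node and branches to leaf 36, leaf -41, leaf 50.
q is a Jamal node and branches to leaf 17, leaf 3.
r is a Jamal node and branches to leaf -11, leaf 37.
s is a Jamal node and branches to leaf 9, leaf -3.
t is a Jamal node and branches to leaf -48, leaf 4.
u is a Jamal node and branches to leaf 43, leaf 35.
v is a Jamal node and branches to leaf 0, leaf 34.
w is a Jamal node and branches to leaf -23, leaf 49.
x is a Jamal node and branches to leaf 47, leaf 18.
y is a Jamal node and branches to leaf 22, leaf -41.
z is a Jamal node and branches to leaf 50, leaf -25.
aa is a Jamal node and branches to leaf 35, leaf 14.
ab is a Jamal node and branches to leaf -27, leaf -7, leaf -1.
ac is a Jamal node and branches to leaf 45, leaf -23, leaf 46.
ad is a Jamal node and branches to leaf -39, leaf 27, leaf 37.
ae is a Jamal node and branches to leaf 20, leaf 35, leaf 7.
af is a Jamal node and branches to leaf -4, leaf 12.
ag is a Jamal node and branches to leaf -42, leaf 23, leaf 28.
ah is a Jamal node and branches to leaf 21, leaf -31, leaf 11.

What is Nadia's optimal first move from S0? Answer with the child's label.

k (Jamal): min(-47, 37, -36) = -47
m (Jamal): min(17, -20, -37, 28) = -37
n (Jamal): min(-29, -17) = -29
a (Nadia): max(-47, -37, -29) = -29
p (Jamal): min(36, -41, 50) = -41
q (Jamal): min(17, 3) = 3
b (Nadia): max(-41, 3) = 3
North (Jamal): min(-29, 3) = -29
r (Jamal): min(-11, 37) = -11
s (Jamal): min(9, -3) = -3
t (Jamal): min(-48, 4) = -48
c (Nadia): max(-11, -3, -48) = -3
u (Jamal): min(43, 35) = 35
v (Jamal): min(0, 34) = 0
d (Nadia): max(35, 0) = 35
w (Jamal): min(-23, 49) = -23
x (Jamal): min(47, 18) = 18
e (Nadia): max(-23, 18) = 18
y (Jamal): min(22, -41) = -41
z (Jamal): min(50, -25) = -25
aa (Jamal): min(35, 14) = 14
f (Nadia): max(-41, -25, 14) = 14
South (Jamal): min(-3, 35, 18, 14) = -3
ab (Jamal): min(-27, -7, -1) = -27
ac (Jamal): min(45, -23, 46) = -23
g (Nadia): max(-27, -23) = -23
ad (Jamal): min(-39, 27, 37) = -39
ae (Jamal): min(20, 35, 7) = 7
af (Jamal): min(-4, 12) = -4
h (Nadia): max(-39, 7, -4) = 7
ag (Jamal): min(-42, 23, 28) = -42
ah (Jamal): min(21, -31, 11) = -31
j (Nadia): max(-42, -31) = -31
East (Jamal): min(-23, 7, -31) = -31
S0 (Nadia): max(-29, -3, -31) = -3
Nadia at S0 wants the highest of {North=-29, South=-3, East=-31}, so chooses South.

South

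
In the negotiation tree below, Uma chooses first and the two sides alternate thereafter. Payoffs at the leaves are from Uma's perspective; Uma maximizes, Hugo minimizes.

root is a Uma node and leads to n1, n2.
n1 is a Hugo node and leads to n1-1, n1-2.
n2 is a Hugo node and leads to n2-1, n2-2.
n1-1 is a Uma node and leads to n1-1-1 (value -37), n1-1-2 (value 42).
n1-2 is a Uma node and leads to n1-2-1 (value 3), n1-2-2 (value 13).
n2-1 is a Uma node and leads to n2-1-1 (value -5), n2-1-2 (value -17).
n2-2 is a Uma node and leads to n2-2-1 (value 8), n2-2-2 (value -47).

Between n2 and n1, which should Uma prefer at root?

n2-1 (Uma): max(-5, -17) = -5
n2-2 (Uma): max(8, -47) = 8
n2 (Hugo): min(-5, 8) = -5
n1-1 (Uma): max(-37, 42) = 42
n1-2 (Uma): max(3, 13) = 13
n1 (Hugo): min(42, 13) = 13
Uma prefers the higher value; n2=-5, n1=13. n1 is better since 13 > -5.

n1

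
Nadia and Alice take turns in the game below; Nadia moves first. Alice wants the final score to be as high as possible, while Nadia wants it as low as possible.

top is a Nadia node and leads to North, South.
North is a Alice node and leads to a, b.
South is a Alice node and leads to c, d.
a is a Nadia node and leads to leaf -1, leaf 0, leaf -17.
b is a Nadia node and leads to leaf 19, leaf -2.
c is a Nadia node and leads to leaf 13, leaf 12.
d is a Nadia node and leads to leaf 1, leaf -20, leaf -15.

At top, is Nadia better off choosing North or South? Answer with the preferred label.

North

a (Nadia): min(-1, 0, -17) = -17
b (Nadia): min(19, -2) = -2
North (Alice): max(-17, -2) = -2
c (Nadia): min(13, 12) = 12
d (Nadia): min(1, -20, -15) = -20
South (Alice): max(12, -20) = 12
Nadia prefers the lower value; North=-2, South=12. North is better since -2 < 12.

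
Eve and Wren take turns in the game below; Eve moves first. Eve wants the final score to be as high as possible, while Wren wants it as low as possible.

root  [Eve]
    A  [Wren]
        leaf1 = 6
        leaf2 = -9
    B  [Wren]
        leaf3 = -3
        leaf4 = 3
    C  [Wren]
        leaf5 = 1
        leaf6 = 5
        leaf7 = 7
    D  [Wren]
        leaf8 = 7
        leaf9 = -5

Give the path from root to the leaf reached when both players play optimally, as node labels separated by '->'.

root -> C -> leaf5

A (Wren): min(6, -9) = -9
B (Wren): min(-3, 3) = -3
C (Wren): min(1, 5, 7) = 1
D (Wren): min(7, -5) = -5
root (Eve): max(-9, -3, 1, -5) = 1
At root, Eve picks C (highest: 1).
At C, Wren picks leaf5 (lowest: 1).
Terminal value 1.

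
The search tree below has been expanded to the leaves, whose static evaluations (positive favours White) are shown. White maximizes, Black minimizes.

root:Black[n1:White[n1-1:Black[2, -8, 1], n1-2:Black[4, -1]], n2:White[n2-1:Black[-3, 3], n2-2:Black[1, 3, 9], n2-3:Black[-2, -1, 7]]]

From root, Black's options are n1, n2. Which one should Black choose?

n1-1 (Black): min(2, -8, 1) = -8
n1-2 (Black): min(4, -1) = -1
n1 (White): max(-8, -1) = -1
n2-1 (Black): min(-3, 3) = -3
n2-2 (Black): min(1, 3, 9) = 1
n2-3 (Black): min(-2, -1, 7) = -2
n2 (White): max(-3, 1, -2) = 1
root (Black): min(-1, 1) = -1
Black at root wants the lowest of {n1=-1, n2=1}, so chooses n1.

n1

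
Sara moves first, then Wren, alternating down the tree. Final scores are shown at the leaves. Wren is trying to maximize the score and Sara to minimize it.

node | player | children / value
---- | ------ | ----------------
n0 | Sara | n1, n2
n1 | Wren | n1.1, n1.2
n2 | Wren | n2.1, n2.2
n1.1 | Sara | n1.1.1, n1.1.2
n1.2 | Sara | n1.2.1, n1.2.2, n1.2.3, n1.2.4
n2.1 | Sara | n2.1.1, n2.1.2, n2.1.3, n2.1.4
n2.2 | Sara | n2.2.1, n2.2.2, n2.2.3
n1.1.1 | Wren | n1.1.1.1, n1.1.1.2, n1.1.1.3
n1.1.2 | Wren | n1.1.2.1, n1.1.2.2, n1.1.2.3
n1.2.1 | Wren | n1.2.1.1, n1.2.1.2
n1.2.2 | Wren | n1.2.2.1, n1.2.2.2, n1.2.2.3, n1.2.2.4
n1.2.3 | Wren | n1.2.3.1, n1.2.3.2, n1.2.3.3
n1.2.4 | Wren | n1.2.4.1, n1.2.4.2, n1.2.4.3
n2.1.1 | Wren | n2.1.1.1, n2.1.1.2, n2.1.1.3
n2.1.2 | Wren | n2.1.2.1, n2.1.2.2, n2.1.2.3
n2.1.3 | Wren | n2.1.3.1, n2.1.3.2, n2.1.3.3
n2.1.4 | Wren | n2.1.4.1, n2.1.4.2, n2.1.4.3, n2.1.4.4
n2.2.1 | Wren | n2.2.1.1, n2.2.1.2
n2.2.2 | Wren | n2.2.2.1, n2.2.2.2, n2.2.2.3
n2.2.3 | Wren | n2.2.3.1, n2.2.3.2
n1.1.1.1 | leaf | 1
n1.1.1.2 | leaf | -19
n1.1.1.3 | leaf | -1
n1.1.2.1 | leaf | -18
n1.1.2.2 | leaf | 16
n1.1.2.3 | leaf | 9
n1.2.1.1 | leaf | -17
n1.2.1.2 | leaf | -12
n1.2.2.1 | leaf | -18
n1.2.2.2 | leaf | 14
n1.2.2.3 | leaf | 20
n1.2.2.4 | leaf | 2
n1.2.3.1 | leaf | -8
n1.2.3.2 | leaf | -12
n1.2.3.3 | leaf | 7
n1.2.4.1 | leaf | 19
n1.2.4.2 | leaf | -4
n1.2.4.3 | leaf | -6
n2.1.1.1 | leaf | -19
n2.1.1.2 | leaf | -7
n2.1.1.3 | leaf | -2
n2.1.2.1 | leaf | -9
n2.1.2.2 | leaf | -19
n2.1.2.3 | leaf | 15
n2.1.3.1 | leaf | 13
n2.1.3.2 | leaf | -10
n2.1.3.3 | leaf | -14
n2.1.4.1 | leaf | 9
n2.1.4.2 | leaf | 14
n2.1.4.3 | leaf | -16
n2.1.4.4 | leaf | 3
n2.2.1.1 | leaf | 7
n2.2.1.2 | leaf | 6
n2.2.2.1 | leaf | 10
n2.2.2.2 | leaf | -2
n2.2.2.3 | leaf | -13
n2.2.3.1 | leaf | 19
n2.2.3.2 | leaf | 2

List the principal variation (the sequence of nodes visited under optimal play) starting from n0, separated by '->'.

n0 -> n1 -> n1.1 -> n1.1.1 -> n1.1.1.1

n1.1.1 (Wren): max(1, -19, -1) = 1
n1.1.2 (Wren): max(-18, 16, 9) = 16
n1.1 (Sara): min(1, 16) = 1
n1.2.1 (Wren): max(-17, -12) = -12
n1.2.2 (Wren): max(-18, 14, 20, 2) = 20
n1.2.3 (Wren): max(-8, -12, 7) = 7
n1.2.4 (Wren): max(19, -4, -6) = 19
n1.2 (Sara): min(-12, 20, 7, 19) = -12
n1 (Wren): max(1, -12) = 1
n2.1.1 (Wren): max(-19, -7, -2) = -2
n2.1.2 (Wren): max(-9, -19, 15) = 15
n2.1.3 (Wren): max(13, -10, -14) = 13
n2.1.4 (Wren): max(9, 14, -16, 3) = 14
n2.1 (Sara): min(-2, 15, 13, 14) = -2
n2.2.1 (Wren): max(7, 6) = 7
n2.2.2 (Wren): max(10, -2, -13) = 10
n2.2.3 (Wren): max(19, 2) = 19
n2.2 (Sara): min(7, 10, 19) = 7
n2 (Wren): max(-2, 7) = 7
n0 (Sara): min(1, 7) = 1
At n0, Sara picks n1 (lowest: 1).
At n1, Wren picks n1.1 (highest: 1).
At n1.1, Sara picks n1.1.1 (lowest: 1).
At n1.1.1, Wren picks n1.1.1.1 (highest: 1).
Terminal value 1.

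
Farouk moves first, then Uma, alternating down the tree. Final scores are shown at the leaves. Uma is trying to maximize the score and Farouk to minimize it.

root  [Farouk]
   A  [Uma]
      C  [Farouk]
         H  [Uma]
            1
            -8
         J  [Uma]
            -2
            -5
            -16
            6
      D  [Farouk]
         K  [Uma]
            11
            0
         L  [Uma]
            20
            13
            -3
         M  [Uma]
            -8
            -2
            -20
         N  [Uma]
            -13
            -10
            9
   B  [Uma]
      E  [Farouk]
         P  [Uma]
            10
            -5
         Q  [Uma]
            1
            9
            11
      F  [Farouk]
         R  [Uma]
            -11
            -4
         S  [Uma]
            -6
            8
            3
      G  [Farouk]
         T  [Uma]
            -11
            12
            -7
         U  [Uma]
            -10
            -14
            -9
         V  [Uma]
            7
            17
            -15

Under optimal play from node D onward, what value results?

K (Uma): max(11, 0) = 11
L (Uma): max(20, 13, -3) = 20
M (Uma): max(-8, -2, -20) = -2
N (Uma): max(-13, -10, 9) = 9
D (Farouk): min(11, 20, -2, 9) = -2

-2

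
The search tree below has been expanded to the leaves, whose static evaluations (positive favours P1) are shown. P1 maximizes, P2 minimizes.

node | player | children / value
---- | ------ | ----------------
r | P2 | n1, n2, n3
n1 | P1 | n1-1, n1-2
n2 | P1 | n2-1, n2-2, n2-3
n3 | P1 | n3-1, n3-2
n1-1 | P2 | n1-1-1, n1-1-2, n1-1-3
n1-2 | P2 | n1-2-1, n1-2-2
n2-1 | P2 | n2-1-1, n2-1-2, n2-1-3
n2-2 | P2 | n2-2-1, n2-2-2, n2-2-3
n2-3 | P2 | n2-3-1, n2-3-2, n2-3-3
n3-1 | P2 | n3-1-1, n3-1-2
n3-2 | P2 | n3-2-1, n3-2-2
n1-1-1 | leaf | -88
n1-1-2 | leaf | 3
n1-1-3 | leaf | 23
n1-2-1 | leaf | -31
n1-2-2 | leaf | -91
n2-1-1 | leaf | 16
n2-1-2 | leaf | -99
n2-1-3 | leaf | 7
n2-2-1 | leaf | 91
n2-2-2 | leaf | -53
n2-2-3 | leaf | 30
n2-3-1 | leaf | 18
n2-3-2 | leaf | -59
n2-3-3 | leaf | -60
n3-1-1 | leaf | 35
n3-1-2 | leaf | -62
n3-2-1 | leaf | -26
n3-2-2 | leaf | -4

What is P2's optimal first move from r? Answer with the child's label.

n1-1 (P2): min(-88, 3, 23) = -88
n1-2 (P2): min(-31, -91) = -91
n1 (P1): max(-88, -91) = -88
n2-1 (P2): min(16, -99, 7) = -99
n2-2 (P2): min(91, -53, 30) = -53
n2-3 (P2): min(18, -59, -60) = -60
n2 (P1): max(-99, -53, -60) = -53
n3-1 (P2): min(35, -62) = -62
n3-2 (P2): min(-26, -4) = -26
n3 (P1): max(-62, -26) = -26
r (P2): min(-88, -53, -26) = -88
P2 at r wants the lowest of {n1=-88, n2=-53, n3=-26}, so chooses n1.

n1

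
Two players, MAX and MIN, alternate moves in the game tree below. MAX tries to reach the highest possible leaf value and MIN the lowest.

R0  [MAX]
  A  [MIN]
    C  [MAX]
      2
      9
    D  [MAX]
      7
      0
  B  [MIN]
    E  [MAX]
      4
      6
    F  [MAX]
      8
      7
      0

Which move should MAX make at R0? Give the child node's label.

C (MAX): max(2, 9) = 9
D (MAX): max(7, 0) = 7
A (MIN): min(9, 7) = 7
E (MAX): max(4, 6) = 6
F (MAX): max(8, 7, 0) = 8
B (MIN): min(6, 8) = 6
R0 (MAX): max(7, 6) = 7
MAX at R0 wants the highest of {A=7, B=6}, so chooses A.

A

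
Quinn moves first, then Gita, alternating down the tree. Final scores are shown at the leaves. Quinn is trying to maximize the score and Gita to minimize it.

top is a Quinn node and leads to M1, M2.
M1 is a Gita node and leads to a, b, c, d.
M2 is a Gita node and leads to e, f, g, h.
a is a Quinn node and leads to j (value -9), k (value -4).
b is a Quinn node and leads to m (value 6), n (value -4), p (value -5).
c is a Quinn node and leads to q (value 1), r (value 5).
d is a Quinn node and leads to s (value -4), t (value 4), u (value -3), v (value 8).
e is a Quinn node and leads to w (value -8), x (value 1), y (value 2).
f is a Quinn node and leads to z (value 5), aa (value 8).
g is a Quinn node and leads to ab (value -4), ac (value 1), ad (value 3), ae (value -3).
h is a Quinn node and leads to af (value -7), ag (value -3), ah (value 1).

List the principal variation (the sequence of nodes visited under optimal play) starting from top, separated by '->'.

a (Quinn): max(-9, -4) = -4
b (Quinn): max(6, -4, -5) = 6
c (Quinn): max(1, 5) = 5
d (Quinn): max(-4, 4, -3, 8) = 8
M1 (Gita): min(-4, 6, 5, 8) = -4
e (Quinn): max(-8, 1, 2) = 2
f (Quinn): max(5, 8) = 8
g (Quinn): max(-4, 1, 3, -3) = 3
h (Quinn): max(-7, -3, 1) = 1
M2 (Gita): min(2, 8, 3, 1) = 1
top (Quinn): max(-4, 1) = 1
At top, Quinn picks M2 (highest: 1).
At M2, Gita picks h (lowest: 1).
At h, Quinn picks ah (highest: 1).
Terminal value 1.

top -> M2 -> h -> ah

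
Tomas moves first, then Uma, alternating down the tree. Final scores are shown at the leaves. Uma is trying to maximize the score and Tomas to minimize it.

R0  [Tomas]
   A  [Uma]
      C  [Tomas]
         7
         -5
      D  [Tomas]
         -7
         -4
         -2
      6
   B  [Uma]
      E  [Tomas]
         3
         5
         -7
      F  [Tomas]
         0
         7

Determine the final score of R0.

0

C (Tomas): min(7, -5) = -5
D (Tomas): min(-7, -4, -2) = -7
A (Uma): max(-5, -7, 6) = 6
E (Tomas): min(3, 5, -7) = -7
F (Tomas): min(0, 7) = 0
B (Uma): max(-7, 0) = 0
R0 (Tomas): min(6, 0) = 0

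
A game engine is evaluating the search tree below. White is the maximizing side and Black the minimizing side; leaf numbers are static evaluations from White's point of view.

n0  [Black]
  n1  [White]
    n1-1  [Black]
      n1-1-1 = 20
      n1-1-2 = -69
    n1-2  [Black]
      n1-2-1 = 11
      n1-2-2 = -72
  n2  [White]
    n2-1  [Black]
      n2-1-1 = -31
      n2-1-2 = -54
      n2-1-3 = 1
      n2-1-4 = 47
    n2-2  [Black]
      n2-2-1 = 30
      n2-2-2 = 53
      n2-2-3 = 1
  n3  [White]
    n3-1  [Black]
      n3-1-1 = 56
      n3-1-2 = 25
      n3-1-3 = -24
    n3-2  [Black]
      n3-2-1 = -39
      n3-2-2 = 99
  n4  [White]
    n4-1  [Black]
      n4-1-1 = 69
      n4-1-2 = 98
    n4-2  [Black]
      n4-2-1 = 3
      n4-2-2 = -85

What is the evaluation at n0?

n1-1 (Black): min(20, -69) = -69
n1-2 (Black): min(11, -72) = -72
n1 (White): max(-69, -72) = -69
n2-1 (Black): min(-31, -54, 1, 47) = -54
n2-2 (Black): min(30, 53, 1) = 1
n2 (White): max(-54, 1) = 1
n3-1 (Black): min(56, 25, -24) = -24
n3-2 (Black): min(-39, 99) = -39
n3 (White): max(-24, -39) = -24
n4-1 (Black): min(69, 98) = 69
n4-2 (Black): min(3, -85) = -85
n4 (White): max(69, -85) = 69
n0 (Black): min(-69, 1, -24, 69) = -69

-69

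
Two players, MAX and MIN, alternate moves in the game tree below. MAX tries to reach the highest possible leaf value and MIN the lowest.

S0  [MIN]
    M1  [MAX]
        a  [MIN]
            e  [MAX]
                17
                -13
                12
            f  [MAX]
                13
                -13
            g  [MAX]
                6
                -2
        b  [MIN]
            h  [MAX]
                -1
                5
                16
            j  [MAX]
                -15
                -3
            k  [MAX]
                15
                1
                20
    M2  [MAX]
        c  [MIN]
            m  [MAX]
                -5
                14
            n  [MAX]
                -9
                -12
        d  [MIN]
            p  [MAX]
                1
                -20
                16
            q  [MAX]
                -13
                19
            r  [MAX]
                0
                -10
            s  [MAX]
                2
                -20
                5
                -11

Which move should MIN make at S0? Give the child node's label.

e (MAX): max(17, -13, 12) = 17
f (MAX): max(13, -13) = 13
g (MAX): max(6, -2) = 6
a (MIN): min(17, 13, 6) = 6
h (MAX): max(-1, 5, 16) = 16
j (MAX): max(-15, -3) = -3
k (MAX): max(15, 1, 20) = 20
b (MIN): min(16, -3, 20) = -3
M1 (MAX): max(6, -3) = 6
m (MAX): max(-5, 14) = 14
n (MAX): max(-9, -12) = -9
c (MIN): min(14, -9) = -9
p (MAX): max(1, -20, 16) = 16
q (MAX): max(-13, 19) = 19
r (MAX): max(0, -10) = 0
s (MAX): max(2, -20, 5, -11) = 5
d (MIN): min(16, 19, 0, 5) = 0
M2 (MAX): max(-9, 0) = 0
S0 (MIN): min(6, 0) = 0
MIN at S0 wants the lowest of {M1=6, M2=0}, so chooses M2.

M2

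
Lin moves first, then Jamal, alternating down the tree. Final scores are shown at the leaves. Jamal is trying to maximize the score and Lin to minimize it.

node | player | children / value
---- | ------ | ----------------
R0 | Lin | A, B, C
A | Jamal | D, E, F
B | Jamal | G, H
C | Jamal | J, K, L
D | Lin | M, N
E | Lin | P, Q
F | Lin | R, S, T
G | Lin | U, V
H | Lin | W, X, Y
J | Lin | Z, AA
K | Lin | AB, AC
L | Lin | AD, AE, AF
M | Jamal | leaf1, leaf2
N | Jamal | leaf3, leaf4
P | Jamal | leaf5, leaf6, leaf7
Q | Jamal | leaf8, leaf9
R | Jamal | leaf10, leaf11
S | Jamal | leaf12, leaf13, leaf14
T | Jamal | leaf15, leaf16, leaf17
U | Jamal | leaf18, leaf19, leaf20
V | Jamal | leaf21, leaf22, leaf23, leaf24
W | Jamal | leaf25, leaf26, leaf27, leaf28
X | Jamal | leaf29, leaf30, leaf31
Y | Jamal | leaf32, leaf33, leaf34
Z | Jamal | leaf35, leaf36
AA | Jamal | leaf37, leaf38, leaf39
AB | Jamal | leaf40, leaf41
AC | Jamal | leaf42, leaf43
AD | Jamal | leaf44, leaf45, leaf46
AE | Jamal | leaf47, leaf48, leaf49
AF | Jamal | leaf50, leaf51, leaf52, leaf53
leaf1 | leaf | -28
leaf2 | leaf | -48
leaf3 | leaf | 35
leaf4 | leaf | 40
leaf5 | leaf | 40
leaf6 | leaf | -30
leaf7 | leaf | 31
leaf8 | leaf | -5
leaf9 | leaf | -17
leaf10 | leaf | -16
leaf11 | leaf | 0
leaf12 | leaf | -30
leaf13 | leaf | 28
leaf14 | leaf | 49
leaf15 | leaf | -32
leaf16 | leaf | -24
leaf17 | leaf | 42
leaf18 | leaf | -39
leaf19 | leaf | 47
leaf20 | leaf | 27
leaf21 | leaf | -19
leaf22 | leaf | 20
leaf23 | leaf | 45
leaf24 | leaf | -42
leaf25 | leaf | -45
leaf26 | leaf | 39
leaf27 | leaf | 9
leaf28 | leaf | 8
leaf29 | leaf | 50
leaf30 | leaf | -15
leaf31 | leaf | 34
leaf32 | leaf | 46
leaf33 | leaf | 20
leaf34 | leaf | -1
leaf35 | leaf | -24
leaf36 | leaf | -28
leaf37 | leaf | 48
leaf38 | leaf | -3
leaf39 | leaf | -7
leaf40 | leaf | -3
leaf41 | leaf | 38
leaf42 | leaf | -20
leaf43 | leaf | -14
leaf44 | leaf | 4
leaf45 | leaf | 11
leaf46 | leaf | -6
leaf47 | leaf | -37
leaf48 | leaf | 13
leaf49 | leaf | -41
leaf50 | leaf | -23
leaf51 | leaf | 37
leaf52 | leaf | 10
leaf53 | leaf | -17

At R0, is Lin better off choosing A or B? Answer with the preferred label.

A

M (Jamal): max(-28, -48) = -28
N (Jamal): max(35, 40) = 40
D (Lin): min(-28, 40) = -28
P (Jamal): max(40, -30, 31) = 40
Q (Jamal): max(-5, -17) = -5
E (Lin): min(40, -5) = -5
R (Jamal): max(-16, 0) = 0
S (Jamal): max(-30, 28, 49) = 49
T (Jamal): max(-32, -24, 42) = 42
F (Lin): min(0, 49, 42) = 0
A (Jamal): max(-28, -5, 0) = 0
U (Jamal): max(-39, 47, 27) = 47
V (Jamal): max(-19, 20, 45, -42) = 45
G (Lin): min(47, 45) = 45
W (Jamal): max(-45, 39, 9, 8) = 39
X (Jamal): max(50, -15, 34) = 50
Y (Jamal): max(46, 20, -1) = 46
H (Lin): min(39, 50, 46) = 39
B (Jamal): max(45, 39) = 45
Lin prefers the lower value; A=0, B=45. A is better since 0 < 45.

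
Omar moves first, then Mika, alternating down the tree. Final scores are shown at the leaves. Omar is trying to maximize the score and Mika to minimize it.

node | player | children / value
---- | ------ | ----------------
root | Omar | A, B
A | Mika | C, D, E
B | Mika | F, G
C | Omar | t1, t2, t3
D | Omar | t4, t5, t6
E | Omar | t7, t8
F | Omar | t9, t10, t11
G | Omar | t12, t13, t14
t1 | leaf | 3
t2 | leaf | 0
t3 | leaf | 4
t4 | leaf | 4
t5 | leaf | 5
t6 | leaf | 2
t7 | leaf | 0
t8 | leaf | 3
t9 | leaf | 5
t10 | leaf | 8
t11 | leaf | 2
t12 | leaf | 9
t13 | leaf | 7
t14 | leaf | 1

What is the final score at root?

8

C (Omar): max(3, 0, 4) = 4
D (Omar): max(4, 5, 2) = 5
E (Omar): max(0, 3) = 3
A (Mika): min(4, 5, 3) = 3
F (Omar): max(5, 8, 2) = 8
G (Omar): max(9, 7, 1) = 9
B (Mika): min(8, 9) = 8
root (Omar): max(3, 8) = 8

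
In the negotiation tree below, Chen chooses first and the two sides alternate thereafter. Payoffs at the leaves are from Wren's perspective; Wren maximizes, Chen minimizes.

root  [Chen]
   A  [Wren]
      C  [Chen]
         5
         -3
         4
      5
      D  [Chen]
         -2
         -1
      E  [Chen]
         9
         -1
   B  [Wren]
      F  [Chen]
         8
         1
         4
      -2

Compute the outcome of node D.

-2

D (Chen): min(-2, -1) = -2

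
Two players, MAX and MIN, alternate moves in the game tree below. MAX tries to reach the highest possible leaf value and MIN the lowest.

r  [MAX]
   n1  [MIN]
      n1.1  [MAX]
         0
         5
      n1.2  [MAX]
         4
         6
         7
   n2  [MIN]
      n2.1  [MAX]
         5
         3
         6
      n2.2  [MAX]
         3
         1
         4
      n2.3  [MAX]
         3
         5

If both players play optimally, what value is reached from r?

n1.1 (MAX): max(0, 5) = 5
n1.2 (MAX): max(4, 6, 7) = 7
n1 (MIN): min(5, 7) = 5
n2.1 (MAX): max(5, 3, 6) = 6
n2.2 (MAX): max(3, 1, 4) = 4
n2.3 (MAX): max(3, 5) = 5
n2 (MIN): min(6, 4, 5) = 4
r (MAX): max(5, 4) = 5

5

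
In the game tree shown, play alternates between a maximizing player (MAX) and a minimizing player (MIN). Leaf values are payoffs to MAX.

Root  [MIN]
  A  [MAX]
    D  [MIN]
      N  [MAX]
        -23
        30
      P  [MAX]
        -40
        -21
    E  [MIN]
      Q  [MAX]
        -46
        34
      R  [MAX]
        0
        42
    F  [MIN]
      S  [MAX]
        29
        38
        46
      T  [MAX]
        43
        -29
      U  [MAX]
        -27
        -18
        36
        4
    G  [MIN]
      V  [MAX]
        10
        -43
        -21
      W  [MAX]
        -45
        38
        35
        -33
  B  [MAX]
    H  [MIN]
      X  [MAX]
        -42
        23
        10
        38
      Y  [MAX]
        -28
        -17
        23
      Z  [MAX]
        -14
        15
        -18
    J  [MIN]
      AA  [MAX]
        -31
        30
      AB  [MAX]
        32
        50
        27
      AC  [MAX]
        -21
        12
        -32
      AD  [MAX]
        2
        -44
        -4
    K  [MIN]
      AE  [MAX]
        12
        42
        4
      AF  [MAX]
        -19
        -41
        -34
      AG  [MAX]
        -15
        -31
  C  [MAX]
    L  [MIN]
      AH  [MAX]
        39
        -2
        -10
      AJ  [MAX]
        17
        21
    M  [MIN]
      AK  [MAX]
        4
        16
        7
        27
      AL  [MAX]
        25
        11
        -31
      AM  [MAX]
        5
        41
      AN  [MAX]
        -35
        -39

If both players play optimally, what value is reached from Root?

N (MAX): max(-23, 30) = 30
P (MAX): max(-40, -21) = -21
D (MIN): min(30, -21) = -21
Q (MAX): max(-46, 34) = 34
R (MAX): max(0, 42) = 42
E (MIN): min(34, 42) = 34
S (MAX): max(29, 38, 46) = 46
T (MAX): max(43, -29) = 43
U (MAX): max(-27, -18, 36, 4) = 36
F (MIN): min(46, 43, 36) = 36
V (MAX): max(10, -43, -21) = 10
W (MAX): max(-45, 38, 35, -33) = 38
G (MIN): min(10, 38) = 10
A (MAX): max(-21, 34, 36, 10) = 36
X (MAX): max(-42, 23, 10, 38) = 38
Y (MAX): max(-28, -17, 23) = 23
Z (MAX): max(-14, 15, -18) = 15
H (MIN): min(38, 23, 15) = 15
AA (MAX): max(-31, 30) = 30
AB (MAX): max(32, 50, 27) = 50
AC (MAX): max(-21, 12, -32) = 12
AD (MAX): max(2, -44, -4) = 2
J (MIN): min(30, 50, 12, 2) = 2
AE (MAX): max(12, 42, 4) = 42
AF (MAX): max(-19, -41, -34) = -19
AG (MAX): max(-15, -31) = -15
K (MIN): min(42, -19, -15) = -19
B (MAX): max(15, 2, -19) = 15
AH (MAX): max(39, -2, -10) = 39
AJ (MAX): max(17, 21) = 21
L (MIN): min(39, 21) = 21
AK (MAX): max(4, 16, 7, 27) = 27
AL (MAX): max(25, 11, -31) = 25
AM (MAX): max(5, 41) = 41
AN (MAX): max(-35, -39) = -35
M (MIN): min(27, 25, 41, -35) = -35
C (MAX): max(21, -35) = 21
Root (MIN): min(36, 15, 21) = 15

15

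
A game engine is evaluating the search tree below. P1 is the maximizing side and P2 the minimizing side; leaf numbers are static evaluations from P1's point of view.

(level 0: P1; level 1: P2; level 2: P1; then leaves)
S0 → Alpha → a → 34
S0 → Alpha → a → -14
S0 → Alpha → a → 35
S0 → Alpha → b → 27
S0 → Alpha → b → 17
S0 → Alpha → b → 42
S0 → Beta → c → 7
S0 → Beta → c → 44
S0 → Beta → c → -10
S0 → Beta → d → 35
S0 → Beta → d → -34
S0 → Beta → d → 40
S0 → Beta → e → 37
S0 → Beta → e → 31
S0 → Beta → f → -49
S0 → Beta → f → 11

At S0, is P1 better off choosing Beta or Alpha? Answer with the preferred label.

c (P1): max(7, 44, -10) = 44
d (P1): max(35, -34, 40) = 40
e (P1): max(37, 31) = 37
f (P1): max(-49, 11) = 11
Beta (P2): min(44, 40, 37, 11) = 11
a (P1): max(34, -14, 35) = 35
b (P1): max(27, 17, 42) = 42
Alpha (P2): min(35, 42) = 35
P1 prefers the higher value; Beta=11, Alpha=35. Alpha is better since 35 > 11.

Alpha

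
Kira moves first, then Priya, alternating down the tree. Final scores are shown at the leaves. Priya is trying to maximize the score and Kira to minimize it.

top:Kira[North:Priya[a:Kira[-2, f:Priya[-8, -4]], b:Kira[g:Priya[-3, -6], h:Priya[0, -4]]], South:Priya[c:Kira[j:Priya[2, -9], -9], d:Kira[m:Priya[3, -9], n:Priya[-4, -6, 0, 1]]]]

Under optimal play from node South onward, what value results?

1

j (Priya): max(2, -9) = 2
c (Kira): min(2, -9) = -9
m (Priya): max(3, -9) = 3
n (Priya): max(-4, -6, 0, 1) = 1
d (Kira): min(3, 1) = 1
South (Priya): max(-9, 1) = 1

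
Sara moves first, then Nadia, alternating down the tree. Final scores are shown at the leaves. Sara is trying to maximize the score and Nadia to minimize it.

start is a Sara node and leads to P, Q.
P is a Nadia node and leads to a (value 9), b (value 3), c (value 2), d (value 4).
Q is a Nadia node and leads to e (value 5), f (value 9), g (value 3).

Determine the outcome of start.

3

P (Nadia): min(9, 3, 2, 4) = 2
Q (Nadia): min(5, 9, 3) = 3
start (Sara): max(2, 3) = 3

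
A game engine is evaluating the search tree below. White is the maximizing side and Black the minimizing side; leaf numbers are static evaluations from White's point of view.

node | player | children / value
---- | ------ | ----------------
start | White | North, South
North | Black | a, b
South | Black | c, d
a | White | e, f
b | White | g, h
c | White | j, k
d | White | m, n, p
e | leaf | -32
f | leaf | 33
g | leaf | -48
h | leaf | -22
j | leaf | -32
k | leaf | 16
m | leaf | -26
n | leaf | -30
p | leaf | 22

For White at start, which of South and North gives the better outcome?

c (White): max(-32, 16) = 16
d (White): max(-26, -30, 22) = 22
South (Black): min(16, 22) = 16
a (White): max(-32, 33) = 33
b (White): max(-48, -22) = -22
North (Black): min(33, -22) = -22
White prefers the higher value; South=16, North=-22. South is better since 16 > -22.

South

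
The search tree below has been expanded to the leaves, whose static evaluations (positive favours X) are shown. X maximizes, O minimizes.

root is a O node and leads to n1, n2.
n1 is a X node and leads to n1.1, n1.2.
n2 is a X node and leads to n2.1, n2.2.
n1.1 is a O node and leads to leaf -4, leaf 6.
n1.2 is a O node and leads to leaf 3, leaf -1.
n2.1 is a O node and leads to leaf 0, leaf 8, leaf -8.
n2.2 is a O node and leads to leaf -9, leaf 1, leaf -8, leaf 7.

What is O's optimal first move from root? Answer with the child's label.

n1.1 (O): min(-4, 6) = -4
n1.2 (O): min(3, -1) = -1
n1 (X): max(-4, -1) = -1
n2.1 (O): min(0, 8, -8) = -8
n2.2 (O): min(-9, 1, -8, 7) = -9
n2 (X): max(-8, -9) = -8
root (O): min(-1, -8) = -8
O at root wants the lowest of {n1=-1, n2=-8}, so chooses n2.

n2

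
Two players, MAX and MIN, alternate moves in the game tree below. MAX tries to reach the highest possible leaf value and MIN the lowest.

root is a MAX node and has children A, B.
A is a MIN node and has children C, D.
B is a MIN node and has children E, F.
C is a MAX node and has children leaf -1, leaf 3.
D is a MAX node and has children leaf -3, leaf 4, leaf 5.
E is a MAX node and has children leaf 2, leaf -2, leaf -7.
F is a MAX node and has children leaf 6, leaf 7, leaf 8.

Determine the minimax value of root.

C (MAX): max(-1, 3) = 3
D (MAX): max(-3, 4, 5) = 5
A (MIN): min(3, 5) = 3
E (MAX): max(2, -2, -7) = 2
F (MAX): max(6, 7, 8) = 8
B (MIN): min(2, 8) = 2
root (MAX): max(3, 2) = 3

3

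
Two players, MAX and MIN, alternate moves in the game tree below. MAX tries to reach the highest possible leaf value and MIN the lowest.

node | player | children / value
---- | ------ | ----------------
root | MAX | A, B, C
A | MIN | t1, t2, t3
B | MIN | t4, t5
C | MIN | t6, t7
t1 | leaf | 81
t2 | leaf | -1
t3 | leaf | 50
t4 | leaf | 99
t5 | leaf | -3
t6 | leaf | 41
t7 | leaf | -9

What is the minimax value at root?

A (MIN): min(81, -1, 50) = -1
B (MIN): min(99, -3) = -3
C (MIN): min(41, -9) = -9
root (MAX): max(-1, -3, -9) = -1

-1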